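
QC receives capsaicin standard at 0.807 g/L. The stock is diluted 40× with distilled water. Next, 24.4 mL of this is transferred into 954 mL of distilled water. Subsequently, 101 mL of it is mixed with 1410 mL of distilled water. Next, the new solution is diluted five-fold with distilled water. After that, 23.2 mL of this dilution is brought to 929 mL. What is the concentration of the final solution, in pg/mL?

168 pg/mL

Overall dilution factor = 40 × 40.10 × 14.96 × 5 × 40.04 = 4.80 × 10⁶.
0.807 g/L / 4.80 × 10⁶ = 1.68 × 10⁻⁷ g/L = 168 pg/mL.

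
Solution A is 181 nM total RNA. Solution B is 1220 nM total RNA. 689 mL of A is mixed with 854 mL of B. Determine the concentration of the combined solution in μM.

0.756 μM

C_mix = (C_A·V_A + C_B·V_B)/(V_A + V_B) = (181×689 + 1220×854) / 1543 = 756 nM = 0.756 μM.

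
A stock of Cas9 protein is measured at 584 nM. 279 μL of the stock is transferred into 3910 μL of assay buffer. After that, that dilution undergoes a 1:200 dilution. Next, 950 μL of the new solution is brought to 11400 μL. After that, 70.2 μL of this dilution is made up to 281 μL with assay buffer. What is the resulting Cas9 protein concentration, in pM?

4.05 pM

Overall dilution factor = 15.01 × 200 × 12 × 4.003 = 1.44 × 10⁵.
584 nM / 1.44 × 10⁵ = 4.05 × 10⁻³ nM = 4.05 pM.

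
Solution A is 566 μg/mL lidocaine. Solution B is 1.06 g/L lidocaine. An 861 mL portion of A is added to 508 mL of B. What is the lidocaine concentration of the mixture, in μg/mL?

C_B = 1.06 g/L = 1060 μg/mL.
C_mix = (C_A·V_A + C_B·V_B)/(V_A + V_B) = (566×861 + 1060×508) / 1369 = 749 μg/mL.

749 μg/mL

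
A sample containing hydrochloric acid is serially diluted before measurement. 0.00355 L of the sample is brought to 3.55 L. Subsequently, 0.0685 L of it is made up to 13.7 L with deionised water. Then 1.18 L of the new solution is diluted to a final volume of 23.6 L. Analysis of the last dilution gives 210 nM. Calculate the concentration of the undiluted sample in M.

0.840 M

Overall dilution factor = 1000 × 200 × 20 = 4.00 × 10⁶.
Original = 210 nM × 4.00 × 10⁶ = 8.40 × 10⁸ nM = 0.840 M.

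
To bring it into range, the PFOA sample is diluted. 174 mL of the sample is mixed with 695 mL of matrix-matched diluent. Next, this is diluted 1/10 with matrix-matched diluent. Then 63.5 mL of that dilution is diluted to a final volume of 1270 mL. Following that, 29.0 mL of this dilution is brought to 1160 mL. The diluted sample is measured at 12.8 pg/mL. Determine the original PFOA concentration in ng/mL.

511 ng/mL

Overall dilution factor = 4.994 × 10 × 20 × 40 = 4.00 × 10⁴.
Original = 12.8 pg/mL × 4.00 × 10⁴ = 5.11 × 10⁵ pg/mL = 511 ng/mL.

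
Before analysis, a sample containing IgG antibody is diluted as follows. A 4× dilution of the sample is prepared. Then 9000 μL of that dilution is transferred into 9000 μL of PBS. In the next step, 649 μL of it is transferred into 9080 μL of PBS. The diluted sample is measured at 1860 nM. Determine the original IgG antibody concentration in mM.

0.223 mM

Overall dilution factor = 4 × 2 × 14.99 = 120.
Original = 1860 nM × 120 = 2.23 × 10⁵ nM = 0.223 mM.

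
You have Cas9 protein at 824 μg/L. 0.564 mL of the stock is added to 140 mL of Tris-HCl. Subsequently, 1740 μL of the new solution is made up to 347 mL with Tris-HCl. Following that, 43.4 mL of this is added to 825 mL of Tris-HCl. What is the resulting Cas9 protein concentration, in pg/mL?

0.829 pg/mL

Overall dilution factor = 249.2 × 199.4 × 20.01 = 9.95 × 10⁵.
824 μg/L / 9.95 × 10⁵ = 8.29 × 10⁻⁴ μg/L = 0.829 pg/mL.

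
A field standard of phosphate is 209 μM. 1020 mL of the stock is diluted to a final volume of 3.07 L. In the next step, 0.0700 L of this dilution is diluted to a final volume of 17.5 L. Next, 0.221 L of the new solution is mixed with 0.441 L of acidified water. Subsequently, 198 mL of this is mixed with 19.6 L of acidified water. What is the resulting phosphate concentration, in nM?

Overall dilution factor = 3.010 × 250 × 2.995 × 99.99 = 2.25 × 10⁵.
209 μM / 2.25 × 10⁵ = 9.27 × 10⁻⁴ μM = 0.927 nM.

0.927 nM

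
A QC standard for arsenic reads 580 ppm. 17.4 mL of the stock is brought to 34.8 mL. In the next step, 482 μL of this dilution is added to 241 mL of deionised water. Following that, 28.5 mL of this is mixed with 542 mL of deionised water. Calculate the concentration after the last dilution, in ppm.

Overall dilution factor = 2 × 501 × 20.02 = 2.01 × 10⁴.
580 ppm / 2.01 × 10⁴ = 0.0289 ppm.

0.0289 ppm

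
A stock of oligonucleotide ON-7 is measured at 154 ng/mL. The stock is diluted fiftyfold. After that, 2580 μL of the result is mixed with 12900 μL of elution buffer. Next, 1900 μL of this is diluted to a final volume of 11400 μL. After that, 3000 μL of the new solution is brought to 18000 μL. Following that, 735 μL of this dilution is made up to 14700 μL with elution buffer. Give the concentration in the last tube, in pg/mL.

0.713 pg/mL

Overall dilution factor = 50 × 6 × 6 × 6 × 20 = 2.16 × 10⁵.
154 ng/mL / 2.16 × 10⁵ = 7.13 × 10⁻⁴ ng/mL = 0.713 pg/mL.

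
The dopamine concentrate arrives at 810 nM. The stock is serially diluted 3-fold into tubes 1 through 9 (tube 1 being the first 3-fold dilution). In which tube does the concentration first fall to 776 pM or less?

Tube n has concentration 810 nM / 3ⁿ.
Need 3ⁿ ≥ 810 nM / 776 pM = 1044, so n ≥ 6.33.
First such tube: n = 7.

tube 7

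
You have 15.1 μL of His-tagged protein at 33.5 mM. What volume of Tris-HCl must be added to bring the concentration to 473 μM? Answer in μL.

1050 μL

473 μM = 0.473 mM.
V₂ = C₁V₁/C₂ = 33.5 × 15.1 / 0.473 = 1069 μL.
Diluent to add = V₂ − V₁ = 1069 − 15.1 = 1050 μL.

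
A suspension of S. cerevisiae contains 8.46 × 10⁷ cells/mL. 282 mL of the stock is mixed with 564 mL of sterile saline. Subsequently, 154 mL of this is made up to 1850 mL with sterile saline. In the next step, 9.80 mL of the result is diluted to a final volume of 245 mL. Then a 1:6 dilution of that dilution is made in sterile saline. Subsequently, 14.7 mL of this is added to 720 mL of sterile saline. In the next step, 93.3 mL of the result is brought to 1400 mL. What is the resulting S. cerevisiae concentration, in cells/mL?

20.9 cells/mL

Overall dilution factor = 3 × 12.01 × 25 × 6 × 49.98 × 15.01 = 4.05 × 10⁶.
8.46 × 10⁷ cells/mL / 4.05 × 10⁶ = 20.9 cells/mL.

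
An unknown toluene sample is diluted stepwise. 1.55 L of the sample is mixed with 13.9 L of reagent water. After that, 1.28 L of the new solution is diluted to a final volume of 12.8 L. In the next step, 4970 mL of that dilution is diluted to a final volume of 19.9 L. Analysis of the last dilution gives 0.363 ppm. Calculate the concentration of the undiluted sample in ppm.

Overall dilution factor = 9.968 × 10 × 4.004 = 399.
Original = 0.363 ppm × 399 = 145 ppm.

145 ppm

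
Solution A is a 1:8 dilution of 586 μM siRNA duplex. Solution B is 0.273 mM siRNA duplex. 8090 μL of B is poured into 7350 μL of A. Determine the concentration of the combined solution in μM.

178 μM

C_A = 586 μM / 8 = 73.2 μM.
C_B = 0.273 mM = 273 μM.
C_mix = (C_A·V_A + C_B·V_B)/(V_A + V_B) = (73.2×7350 + 273×8090) / 15440 = 178 μM.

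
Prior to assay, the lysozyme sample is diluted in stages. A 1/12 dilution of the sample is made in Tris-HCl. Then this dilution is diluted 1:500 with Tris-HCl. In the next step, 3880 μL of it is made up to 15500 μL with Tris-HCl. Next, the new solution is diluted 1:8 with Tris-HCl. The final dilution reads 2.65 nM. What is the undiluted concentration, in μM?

Overall dilution factor = 12 × 500 × 3.995 × 8 = 1.92 × 10⁵.
Original = 2.65 nM × 1.92 × 10⁵ = 5.08 × 10⁵ nM = 508 μM.

508 μM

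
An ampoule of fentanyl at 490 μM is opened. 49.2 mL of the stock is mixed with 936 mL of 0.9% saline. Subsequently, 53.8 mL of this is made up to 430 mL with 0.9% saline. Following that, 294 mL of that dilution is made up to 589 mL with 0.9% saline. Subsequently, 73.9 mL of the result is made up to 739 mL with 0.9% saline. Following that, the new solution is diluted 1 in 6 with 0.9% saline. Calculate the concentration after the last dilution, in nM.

25.5 nM

Overall dilution factor = 20.02 × 7.993 × 2.003 × 10 × 6 = 1.92 × 10⁴.
490 μM / 1.92 × 10⁴ = 0.0255 μM = 25.5 nM.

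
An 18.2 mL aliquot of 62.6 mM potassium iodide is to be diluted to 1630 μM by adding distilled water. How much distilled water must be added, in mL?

1630 μM = 1.63 mM.
V₂ = C₁V₁/C₂ = 62.6 × 18.2 / 1.63 = 699 mL.
Diluent to add = V₂ − V₁ = 699 − 18.2 = 681 mL.

681 mL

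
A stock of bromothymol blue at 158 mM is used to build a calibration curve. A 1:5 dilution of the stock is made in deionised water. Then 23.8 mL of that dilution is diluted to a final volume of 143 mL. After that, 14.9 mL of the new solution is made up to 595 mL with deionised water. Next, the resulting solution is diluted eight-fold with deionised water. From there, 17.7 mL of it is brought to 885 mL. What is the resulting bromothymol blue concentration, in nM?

329 nM

Overall dilution factor = 5 × 6.008 × 39.93 × 8 × 50 = 4.80 × 10⁵.
158 mM / 4.80 × 10⁵ = 3.29 × 10⁻⁴ mM = 329 nM.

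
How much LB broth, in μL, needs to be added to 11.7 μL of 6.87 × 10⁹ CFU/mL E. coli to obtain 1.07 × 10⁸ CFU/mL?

V₂ = C₁V₁/C₂ = 6.87 × 10⁹ × 11.7 / 1.07 × 10⁸ = 751 μL.
Diluent to add = V₂ − V₁ = 751 − 11.7 = 740 μL.

740 μL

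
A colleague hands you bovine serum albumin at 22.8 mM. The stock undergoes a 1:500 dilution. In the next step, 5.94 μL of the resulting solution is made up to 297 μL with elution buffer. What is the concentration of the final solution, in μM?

0.912 μM

Overall dilution factor = 500 × 50 = 2.50 × 10⁴.
22.8 mM / 2.50 × 10⁴ = 9.12 × 10⁻⁴ mM = 0.912 μM.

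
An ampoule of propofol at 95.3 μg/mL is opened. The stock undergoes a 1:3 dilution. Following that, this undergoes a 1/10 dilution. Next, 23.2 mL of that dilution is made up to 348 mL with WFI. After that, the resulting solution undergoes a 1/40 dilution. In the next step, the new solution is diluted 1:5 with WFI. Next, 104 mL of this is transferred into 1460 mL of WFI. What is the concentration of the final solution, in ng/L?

Overall dilution factor = 3 × 10 × 15 × 40 × 5 × 15.04 = 1.35 × 10⁶.
95.3 μg/mL / 1.35 × 10⁶ = 7.04 × 10⁻⁵ μg/mL = 70.4 ng/L.

70.4 ng/L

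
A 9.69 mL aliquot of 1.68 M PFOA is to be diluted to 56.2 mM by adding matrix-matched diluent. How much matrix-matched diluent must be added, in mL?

56.2 mM = 0.0562 M.
V₂ = C₁V₁/C₂ = 1.68 × 9.69 / 0.0562 = 290 mL.
Diluent to add = V₂ − V₁ = 290 − 9.69 = 280 mL.

280 mL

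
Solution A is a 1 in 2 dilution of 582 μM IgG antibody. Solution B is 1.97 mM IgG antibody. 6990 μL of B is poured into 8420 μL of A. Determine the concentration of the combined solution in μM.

C_A = 582 μM / 2 = 291 μM.
C_B = 1.97 mM = 1970 μM.
C_mix = (C_A·V_A + C_B·V_B)/(V_A + V_B) = (291×8420 + 1970×6990) / 15410 = 1053 μM.

1050 μM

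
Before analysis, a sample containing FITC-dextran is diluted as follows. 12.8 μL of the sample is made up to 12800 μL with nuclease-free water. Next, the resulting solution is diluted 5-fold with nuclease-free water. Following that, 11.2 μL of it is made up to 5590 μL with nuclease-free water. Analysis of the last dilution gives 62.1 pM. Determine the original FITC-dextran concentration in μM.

155 μM

Overall dilution factor = 1000 × 5 × 499.1 = 2.50 × 10⁶.
Original = 62.1 pM × 2.50 × 10⁶ = 1.55 × 10⁸ pM = 155 μM.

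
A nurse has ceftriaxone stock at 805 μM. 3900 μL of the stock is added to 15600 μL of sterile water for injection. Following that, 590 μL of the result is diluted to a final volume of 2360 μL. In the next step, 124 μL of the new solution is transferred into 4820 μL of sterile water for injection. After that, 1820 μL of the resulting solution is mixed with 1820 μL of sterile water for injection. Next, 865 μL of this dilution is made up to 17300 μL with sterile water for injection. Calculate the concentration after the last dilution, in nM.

Overall dilution factor = 5 × 4 × 39.87 × 2 × 20 = 3.19 × 10⁴.
805 μM / 3.19 × 10⁴ = 0.0252 μM = 25.2 nM.

25.2 nM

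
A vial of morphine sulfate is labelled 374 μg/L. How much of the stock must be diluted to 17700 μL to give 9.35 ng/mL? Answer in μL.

442 μL

9.35 ng/mL = 9.35 μg/L.
V₁ = C₂V₂/C₁ = 9.35 × 17700 / 374 = 442 μL.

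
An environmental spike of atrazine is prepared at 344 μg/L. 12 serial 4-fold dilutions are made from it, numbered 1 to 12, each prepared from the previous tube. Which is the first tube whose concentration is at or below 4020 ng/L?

tube 4

Tube n has concentration 344 μg/L / 4ⁿ.
Need 4ⁿ ≥ 344 μg/L / 4020 ng/L = 85.6, so n ≥ 3.21.
First such tube: n = 4.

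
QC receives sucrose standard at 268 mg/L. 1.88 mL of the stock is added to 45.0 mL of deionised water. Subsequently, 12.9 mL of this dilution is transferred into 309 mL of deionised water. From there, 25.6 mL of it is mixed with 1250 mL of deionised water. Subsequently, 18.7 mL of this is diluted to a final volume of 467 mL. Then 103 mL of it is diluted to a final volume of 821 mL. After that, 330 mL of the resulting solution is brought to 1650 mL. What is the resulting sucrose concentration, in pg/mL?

8.68 pg/mL

Overall dilution factor = 24.94 × 24.95 × 49.83 × 24.97 × 7.971 × 5 = 3.09 × 10⁷.
268 mg/L / 3.09 × 10⁷ = 8.68 × 10⁻⁶ mg/L = 8.68 pg/mL.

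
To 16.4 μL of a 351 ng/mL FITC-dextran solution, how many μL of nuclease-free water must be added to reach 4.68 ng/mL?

1210 μL

V₂ = C₁V₁/C₂ = 351 × 16.4 / 4.68 = 1230 μL.
Diluent to add = V₂ − V₁ = 1230 − 16.4 = 1210 μL.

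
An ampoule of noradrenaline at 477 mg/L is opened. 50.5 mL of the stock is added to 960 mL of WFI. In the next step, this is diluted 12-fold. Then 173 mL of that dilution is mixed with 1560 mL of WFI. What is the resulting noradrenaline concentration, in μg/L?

198 μg/L

Overall dilution factor = 20.01 × 12 × 10.02 = 2405.
477 mg/L / 2405 = 0.198 mg/L = 198 μg/L.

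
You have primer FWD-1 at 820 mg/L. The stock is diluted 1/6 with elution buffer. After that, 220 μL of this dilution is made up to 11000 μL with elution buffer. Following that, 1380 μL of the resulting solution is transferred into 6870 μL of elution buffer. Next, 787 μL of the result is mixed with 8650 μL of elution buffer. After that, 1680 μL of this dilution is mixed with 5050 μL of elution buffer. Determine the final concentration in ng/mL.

Overall dilution factor = 6 × 50 × 5.978 × 11.99 × 4.006 = 8.62 × 10⁴.
820 mg/L / 8.62 × 10⁴ = 9.52 × 10⁻³ mg/L = 9.52 ng/mL.

9.52 ng/mL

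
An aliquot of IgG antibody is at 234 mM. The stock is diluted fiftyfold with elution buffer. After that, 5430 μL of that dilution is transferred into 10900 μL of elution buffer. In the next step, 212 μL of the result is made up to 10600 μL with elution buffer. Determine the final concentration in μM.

31.1 μM

Overall dilution factor = 50 × 3.007 × 50 = 7518.
234 mM / 7518 = 0.0311 mM = 31.1 μM.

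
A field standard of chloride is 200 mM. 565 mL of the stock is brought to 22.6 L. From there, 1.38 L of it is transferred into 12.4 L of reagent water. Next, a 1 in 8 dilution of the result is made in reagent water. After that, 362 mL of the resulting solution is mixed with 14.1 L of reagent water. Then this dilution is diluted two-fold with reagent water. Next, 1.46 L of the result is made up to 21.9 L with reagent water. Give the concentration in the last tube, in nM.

52.2 nM

Overall dilution factor = 40 × 9.986 × 8 × 39.95 × 2 × 15 = 3.83 × 10⁶.
200 mM / 3.83 × 10⁶ = 5.22 × 10⁻⁵ mM = 52.2 nM.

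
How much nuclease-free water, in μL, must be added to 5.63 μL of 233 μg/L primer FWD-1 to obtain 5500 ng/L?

5500 ng/L = 5.50 μg/L.
V₂ = C₁V₁/C₂ = 233 × 5.63 / 5.50 = 239 μL.
Diluent to add = V₂ − V₁ = 239 − 5.63 = 233 μL.

233 μL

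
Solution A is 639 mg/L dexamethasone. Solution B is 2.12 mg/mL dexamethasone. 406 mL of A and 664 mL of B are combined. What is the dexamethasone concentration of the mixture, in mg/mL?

C_B = 2.12 mg/mL = 2120 mg/L.
C_mix = (C_A·V_A + C_B·V_B)/(V_A + V_B) = (639×406 + 2120×664) / 1070 = 1558 mg/L = 1.56 mg/mL.

1.56 mg/mL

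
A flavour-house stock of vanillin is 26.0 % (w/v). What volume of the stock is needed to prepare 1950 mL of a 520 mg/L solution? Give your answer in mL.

520 mg/L = 0.0520 % (w/v).
V₁ = C₂V₂/C₁ = 0.0520 × 1950 / 26.0 = 3.90 mL.

3.90 mL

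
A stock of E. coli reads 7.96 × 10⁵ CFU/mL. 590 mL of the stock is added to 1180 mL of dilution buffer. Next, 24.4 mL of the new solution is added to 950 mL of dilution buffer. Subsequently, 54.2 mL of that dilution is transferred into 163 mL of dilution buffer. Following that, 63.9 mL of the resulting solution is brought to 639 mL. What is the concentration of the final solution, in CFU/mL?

Overall dilution factor = 3 × 39.93 × 4.007 × 10 = 4801.
7.96 × 10⁵ CFU/mL / 4801 = 166 CFU/mL.

166 CFU/mL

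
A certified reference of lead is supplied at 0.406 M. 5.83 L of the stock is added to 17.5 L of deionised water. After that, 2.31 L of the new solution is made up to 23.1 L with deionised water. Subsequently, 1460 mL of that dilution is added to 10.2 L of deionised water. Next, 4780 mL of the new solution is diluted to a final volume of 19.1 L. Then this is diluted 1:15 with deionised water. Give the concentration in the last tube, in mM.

Overall dilution factor = 4.002 × 10 × 7.986 × 3.996 × 15 = 1.92 × 10⁴.
0.406 M / 1.92 × 10⁴ = 2.12 × 10⁻⁵ M = 0.0212 mM.

0.0212 mM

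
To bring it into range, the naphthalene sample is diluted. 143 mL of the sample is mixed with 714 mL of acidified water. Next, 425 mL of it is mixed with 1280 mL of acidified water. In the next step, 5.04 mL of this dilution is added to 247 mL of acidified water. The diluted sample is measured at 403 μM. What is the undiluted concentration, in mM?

485 mM

Overall dilution factor = 5.993 × 4.012 × 50.01 = 1202.
Original = 403 μM × 1202 = 4.85 × 10⁵ μM = 485 mM.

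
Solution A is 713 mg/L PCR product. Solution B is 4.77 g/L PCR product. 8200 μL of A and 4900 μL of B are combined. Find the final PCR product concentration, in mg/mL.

2.23 mg/mL

C_B = 4.77 g/L = 4770 mg/L.
C_mix = (C_A·V_A + C_B·V_B)/(V_A + V_B) = (713×8200 + 4770×4900) / 13100 = 2231 mg/L = 2.23 mg/mL.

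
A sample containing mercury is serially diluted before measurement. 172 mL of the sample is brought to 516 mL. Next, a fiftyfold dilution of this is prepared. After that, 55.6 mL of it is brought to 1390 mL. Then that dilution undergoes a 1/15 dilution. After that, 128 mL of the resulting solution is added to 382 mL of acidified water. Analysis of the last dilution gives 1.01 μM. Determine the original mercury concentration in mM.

226 mM

Overall dilution factor = 3 × 50 × 25 × 15 × 3.984 = 2.24 × 10⁵.
Original = 1.01 μM × 2.24 × 10⁵ = 2.26 × 10⁵ μM = 226 mM.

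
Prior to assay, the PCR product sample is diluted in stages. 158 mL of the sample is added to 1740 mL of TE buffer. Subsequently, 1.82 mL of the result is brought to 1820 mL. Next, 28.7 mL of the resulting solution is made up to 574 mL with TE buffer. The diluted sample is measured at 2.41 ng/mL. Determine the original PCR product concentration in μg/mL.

579 μg/mL

Overall dilution factor = 12.01 × 1000 × 20 = 2.40 × 10⁵.
Original = 2.41 ng/mL × 2.40 × 10⁵ = 5.79 × 10⁵ ng/mL = 579 μg/mL.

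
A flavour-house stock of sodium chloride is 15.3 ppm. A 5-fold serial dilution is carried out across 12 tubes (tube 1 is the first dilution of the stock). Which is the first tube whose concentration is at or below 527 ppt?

tube 7

Tube n has concentration 15.3 ppm / 5ⁿ.
Need 5ⁿ ≥ 15.3 ppm / 527 ppt = 2.90 × 10⁴, so n ≥ 6.38.
First such tube: n = 7.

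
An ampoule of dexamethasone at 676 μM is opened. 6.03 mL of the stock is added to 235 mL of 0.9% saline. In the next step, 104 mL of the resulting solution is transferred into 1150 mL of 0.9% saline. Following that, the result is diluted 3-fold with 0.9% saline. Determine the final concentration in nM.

468 nM

Overall dilution factor = 39.97 × 12.06 × 3 = 1446.
676 μM / 1446 = 0.468 μM = 468 nM.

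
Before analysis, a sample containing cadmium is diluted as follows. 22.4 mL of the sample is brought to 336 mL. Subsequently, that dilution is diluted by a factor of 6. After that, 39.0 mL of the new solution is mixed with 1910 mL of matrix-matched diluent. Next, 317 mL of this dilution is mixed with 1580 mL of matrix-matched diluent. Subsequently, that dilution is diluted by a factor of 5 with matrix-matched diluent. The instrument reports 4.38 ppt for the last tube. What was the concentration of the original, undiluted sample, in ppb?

589 ppb

Overall dilution factor = 15 × 6 × 49.97 × 5.984 × 5 = 1.35 × 10⁵.
Original = 4.38 ppt × 1.35 × 10⁵ = 5.89 × 10⁵ ppt = 589 ppb.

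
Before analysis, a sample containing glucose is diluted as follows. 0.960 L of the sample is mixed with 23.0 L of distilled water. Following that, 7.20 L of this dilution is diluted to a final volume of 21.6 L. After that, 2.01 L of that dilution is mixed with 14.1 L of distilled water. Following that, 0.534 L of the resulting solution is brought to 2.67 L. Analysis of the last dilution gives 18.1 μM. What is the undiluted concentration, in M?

0.0543 M

Overall dilution factor = 24.96 × 3 × 8.015 × 5 = 3001.
Original = 18.1 μM × 3001 = 5.43 × 10⁴ μM = 0.0543 M.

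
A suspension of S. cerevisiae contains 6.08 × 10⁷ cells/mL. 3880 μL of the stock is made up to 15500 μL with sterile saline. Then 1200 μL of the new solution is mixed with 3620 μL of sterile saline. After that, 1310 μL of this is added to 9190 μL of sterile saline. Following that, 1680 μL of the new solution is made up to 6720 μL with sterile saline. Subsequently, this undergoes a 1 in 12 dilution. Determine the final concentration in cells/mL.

9850 cells/mL

Overall dilution factor = 3.995 × 4.017 × 8.015 × 4 × 12 = 6173.
6.08 × 10⁷ cells/mL / 6173 = 9850 cells/mL.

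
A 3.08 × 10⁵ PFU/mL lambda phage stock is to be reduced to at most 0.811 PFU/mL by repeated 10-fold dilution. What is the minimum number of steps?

6

Need 10ⁿ ≥ 3.80 × 10⁵, so n ≥ log(3.80 × 10⁵)/log(10) = 5.58.
Minimum whole steps: n = 6.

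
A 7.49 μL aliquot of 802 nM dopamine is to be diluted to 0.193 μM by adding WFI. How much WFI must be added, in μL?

0.193 μM = 193 nM.
V₂ = C₁V₁/C₂ = 802 × 7.49 / 193 = 31.1 μL.
Diluent to add = V₂ − V₁ = 31.1 − 7.49 = 23.6 μL.

23.6 μL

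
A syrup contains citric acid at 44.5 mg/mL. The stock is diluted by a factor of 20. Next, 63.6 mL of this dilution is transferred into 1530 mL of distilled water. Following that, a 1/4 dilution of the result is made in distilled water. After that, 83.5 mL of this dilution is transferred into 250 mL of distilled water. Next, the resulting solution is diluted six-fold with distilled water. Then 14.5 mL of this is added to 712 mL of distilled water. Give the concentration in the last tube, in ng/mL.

18.5 ng/mL

Overall dilution factor = 20 × 25.06 × 4 × 3.994 × 6 × 50.10 = 2.41 × 10⁶.
44.5 mg/mL / 2.41 × 10⁶ = 1.85 × 10⁻⁵ mg/mL = 18.5 ng/mL.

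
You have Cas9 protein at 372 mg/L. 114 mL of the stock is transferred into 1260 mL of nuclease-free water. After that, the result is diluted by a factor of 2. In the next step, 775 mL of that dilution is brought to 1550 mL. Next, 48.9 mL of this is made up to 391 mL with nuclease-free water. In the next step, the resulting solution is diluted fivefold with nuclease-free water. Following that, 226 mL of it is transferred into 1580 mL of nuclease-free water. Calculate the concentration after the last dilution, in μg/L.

Overall dilution factor = 12.05 × 2 × 2 × 7.996 × 5 × 7.991 = 1.54 × 10⁴.
372 mg/L / 1.54 × 10⁴ = 0.0242 mg/L = 24.2 μg/L.

24.2 μg/L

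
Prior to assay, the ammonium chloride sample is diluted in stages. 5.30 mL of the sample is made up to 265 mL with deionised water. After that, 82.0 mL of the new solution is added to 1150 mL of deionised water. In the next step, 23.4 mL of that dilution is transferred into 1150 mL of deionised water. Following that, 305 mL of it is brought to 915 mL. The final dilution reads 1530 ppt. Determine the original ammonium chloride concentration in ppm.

Overall dilution factor = 50 × 15.02 × 50.15 × 3 = 1.13 × 10⁵.
Original = 1530 ppt × 1.13 × 10⁵ = 1.73 × 10⁸ ppt = 173 ppm.

173 ppm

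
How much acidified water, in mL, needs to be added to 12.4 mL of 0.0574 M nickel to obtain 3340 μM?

201 mL

3340 μM = 3.34 × 10⁻³ M.
V₂ = C₁V₁/C₂ = 0.0574 × 12.4 / 3.34 × 10⁻³ = 213 mL.
Diluent to add = V₂ − V₁ = 213 − 12.4 = 201 mL.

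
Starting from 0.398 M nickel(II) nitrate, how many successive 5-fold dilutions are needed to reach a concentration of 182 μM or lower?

5

Need 5ⁿ ≥ 2187, so n ≥ log(2187)/log(5) = 4.78.
Minimum whole steps: n = 5.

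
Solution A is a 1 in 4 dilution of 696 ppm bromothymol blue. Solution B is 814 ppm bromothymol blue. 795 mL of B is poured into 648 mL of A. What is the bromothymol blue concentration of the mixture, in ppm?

C_A = 696 ppm / 4 = 174 ppm.
C_mix = (C_A·V_A + C_B·V_B)/(V_A + V_B) = (174×648 + 814×795) / 1443 = 527 ppm.

527 ppm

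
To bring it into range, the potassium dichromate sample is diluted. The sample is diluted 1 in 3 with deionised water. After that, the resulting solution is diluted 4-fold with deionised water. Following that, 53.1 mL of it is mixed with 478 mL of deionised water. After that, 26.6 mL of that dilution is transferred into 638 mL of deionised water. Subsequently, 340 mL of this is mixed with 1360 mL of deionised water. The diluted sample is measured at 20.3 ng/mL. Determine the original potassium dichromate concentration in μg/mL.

Overall dilution factor = 3 × 4 × 10.00 × 24.98 × 5 = 1.50 × 10⁴.
Original = 20.3 ng/mL × 1.50 × 10⁴ = 3.04 × 10⁵ ng/mL = 304 μg/mL.

304 μg/mL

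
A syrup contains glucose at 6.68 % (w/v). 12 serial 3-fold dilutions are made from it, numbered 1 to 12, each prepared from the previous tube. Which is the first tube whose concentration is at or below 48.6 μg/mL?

Tube n has concentration 6.68 % (w/v) / 3ⁿ.
Need 3ⁿ ≥ 6.68 % (w/v) / 48.6 μg/mL = 1374, so n ≥ 6.58.
First such tube: n = 7.

tube 7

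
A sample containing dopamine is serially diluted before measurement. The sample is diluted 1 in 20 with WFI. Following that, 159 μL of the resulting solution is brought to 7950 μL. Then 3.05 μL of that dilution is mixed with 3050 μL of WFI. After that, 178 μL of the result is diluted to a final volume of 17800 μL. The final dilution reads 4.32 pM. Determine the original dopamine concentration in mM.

Overall dilution factor = 20 × 50 × 1001 × 100 = 1.00 × 10⁸.
Original = 4.32 pM × 1.00 × 10⁸ = 4.32 × 10⁸ pM = 0.432 mM.

0.432 mM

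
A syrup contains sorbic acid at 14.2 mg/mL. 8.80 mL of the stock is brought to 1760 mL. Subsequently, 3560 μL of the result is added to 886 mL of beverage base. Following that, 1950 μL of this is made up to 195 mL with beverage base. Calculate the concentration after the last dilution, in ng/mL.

2.84 ng/mL

Overall dilution factor = 200 × 249.9 × 100 = 5.00 × 10⁶.
14.2 mg/mL / 5.00 × 10⁶ = 2.84 × 10⁻⁶ mg/mL = 2.84 ng/mL.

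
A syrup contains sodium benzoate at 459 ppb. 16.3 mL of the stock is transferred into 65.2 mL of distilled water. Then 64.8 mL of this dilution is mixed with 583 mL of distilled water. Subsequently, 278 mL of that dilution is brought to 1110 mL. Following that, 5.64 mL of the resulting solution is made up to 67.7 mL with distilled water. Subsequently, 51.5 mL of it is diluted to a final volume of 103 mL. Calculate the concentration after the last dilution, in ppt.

95.8 ppt

Overall dilution factor = 5 × 9.997 × 3.993 × 12.00 × 2 = 4791.
459 ppb / 4791 = 0.0958 ppb = 95.8 ppt.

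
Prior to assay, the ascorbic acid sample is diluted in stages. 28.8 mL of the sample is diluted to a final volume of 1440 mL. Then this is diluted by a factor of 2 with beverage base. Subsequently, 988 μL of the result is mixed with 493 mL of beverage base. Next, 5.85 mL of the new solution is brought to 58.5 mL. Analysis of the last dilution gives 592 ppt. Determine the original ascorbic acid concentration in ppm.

Overall dilution factor = 50 × 2 × 500.0 × 10 = 5.00 × 10⁵.
Original = 592 ppt × 5.00 × 10⁵ = 2.96 × 10⁸ ppt = 296 ppm.

296 ppm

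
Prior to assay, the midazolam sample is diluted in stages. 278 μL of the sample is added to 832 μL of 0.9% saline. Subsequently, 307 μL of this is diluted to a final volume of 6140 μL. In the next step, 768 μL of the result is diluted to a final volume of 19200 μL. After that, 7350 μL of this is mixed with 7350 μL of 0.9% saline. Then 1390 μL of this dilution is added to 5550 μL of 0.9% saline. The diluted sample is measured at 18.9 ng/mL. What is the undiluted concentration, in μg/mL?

377 μg/mL

Overall dilution factor = 3.993 × 20 × 25 × 2 × 4.993 = 1.99 × 10⁴.
Original = 18.9 ng/mL × 1.99 × 10⁴ = 3.77 × 10⁵ ng/mL = 377 μg/mL.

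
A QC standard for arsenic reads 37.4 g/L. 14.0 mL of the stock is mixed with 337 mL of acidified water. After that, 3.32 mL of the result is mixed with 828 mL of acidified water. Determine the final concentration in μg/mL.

Overall dilution factor = 25.07 × 250.4 = 6278.
37.4 g/L / 6278 = 5.96 × 10⁻³ g/L = 5.96 μg/mL.

5.96 μg/mL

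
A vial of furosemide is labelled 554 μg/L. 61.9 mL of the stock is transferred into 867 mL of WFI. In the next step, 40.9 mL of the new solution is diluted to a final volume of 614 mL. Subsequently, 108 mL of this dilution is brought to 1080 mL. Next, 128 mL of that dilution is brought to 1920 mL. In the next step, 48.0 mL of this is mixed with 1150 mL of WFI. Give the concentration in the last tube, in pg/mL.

Overall dilution factor = 15.01 × 15.01 × 10 × 15 × 24.96 = 8.43 × 10⁵.
554 μg/L / 8.43 × 10⁵ = 6.57 × 10⁻⁴ μg/L = 0.657 pg/mL.

0.657 pg/mL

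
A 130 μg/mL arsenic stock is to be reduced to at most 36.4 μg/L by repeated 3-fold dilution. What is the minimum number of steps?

Need 3ⁿ ≥ 3571, so n ≥ log(3571)/log(3) = 7.45.
Minimum whole steps: n = 8.

8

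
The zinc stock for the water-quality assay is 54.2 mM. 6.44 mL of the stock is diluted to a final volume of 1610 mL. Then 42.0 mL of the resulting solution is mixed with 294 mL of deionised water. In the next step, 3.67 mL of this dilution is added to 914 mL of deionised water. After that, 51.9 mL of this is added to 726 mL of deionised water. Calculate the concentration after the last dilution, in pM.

7230 pM

Overall dilution factor = 250 × 8 × 250.0 × 14.99 = 7.50 × 10⁶.
54.2 mM / 7.50 × 10⁶ = 7.23 × 10⁻⁶ mM = 7230 pM.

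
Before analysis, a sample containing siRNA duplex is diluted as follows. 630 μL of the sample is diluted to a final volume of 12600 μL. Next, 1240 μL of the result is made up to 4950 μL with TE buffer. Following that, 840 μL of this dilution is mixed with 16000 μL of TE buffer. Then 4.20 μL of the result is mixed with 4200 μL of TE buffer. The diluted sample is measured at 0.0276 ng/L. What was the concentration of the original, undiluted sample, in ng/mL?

44.2 ng/mL

Overall dilution factor = 20 × 3.992 × 20.05 × 1001 = 1.60 × 10⁶.
Original = 0.0276 ng/L × 1.60 × 10⁶ = 4.42 × 10⁴ ng/L = 44.2 ng/mL.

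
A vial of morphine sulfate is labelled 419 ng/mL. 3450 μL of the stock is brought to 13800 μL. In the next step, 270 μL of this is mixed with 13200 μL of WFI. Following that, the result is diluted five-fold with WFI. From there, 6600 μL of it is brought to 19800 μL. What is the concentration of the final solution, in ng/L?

140 ng/L

Overall dilution factor = 4 × 49.89 × 5 × 3 = 2993.
419 ng/mL / 2993 = 0.140 ng/mL = 140 ng/L.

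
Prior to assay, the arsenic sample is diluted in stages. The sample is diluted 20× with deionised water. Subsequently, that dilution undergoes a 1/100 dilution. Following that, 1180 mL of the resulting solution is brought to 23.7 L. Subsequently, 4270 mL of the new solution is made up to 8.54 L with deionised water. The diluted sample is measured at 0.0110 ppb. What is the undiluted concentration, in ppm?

Overall dilution factor = 20 × 100 × 20.08 × 2 = 8.03 × 10⁴.
Original = 0.0110 ppb × 8.03 × 10⁴ = 884 ppb = 0.884 ppm.

0.884 ppm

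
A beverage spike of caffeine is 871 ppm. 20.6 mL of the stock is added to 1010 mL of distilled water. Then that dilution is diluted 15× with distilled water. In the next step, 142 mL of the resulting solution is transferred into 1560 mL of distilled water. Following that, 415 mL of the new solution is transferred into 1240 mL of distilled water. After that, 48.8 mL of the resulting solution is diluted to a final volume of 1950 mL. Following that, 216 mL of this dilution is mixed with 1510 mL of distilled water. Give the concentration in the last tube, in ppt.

76.0 ppt

Overall dilution factor = 50.03 × 15 × 11.99 × 3.988 × 39.96 × 7.991 = 1.15 × 10⁷.
871 ppm / 1.15 × 10⁷ = 7.60 × 10⁻⁵ ppm = 76.0 ppt.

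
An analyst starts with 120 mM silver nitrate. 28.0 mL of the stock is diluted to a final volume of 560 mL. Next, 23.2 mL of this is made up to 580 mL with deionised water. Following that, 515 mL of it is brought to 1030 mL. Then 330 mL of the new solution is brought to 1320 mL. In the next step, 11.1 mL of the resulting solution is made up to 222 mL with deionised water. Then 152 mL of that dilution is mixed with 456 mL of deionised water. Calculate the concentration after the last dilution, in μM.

Overall dilution factor = 20 × 25 × 2 × 4 × 20 × 4 = 3.20 × 10⁵.
120 mM / 3.20 × 10⁵ = 3.75 × 10⁻⁴ mM = 0.375 μM.

0.375 μM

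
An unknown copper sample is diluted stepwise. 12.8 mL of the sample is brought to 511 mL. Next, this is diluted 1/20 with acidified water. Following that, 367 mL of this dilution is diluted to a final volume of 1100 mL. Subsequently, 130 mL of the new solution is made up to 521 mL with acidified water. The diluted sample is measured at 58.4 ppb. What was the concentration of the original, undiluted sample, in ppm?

560 ppm

Overall dilution factor = 39.92 × 20 × 2.997 × 4.008 = 9591.
Original = 58.4 ppb × 9591 = 5.60 × 10⁵ ppb = 560 ppm.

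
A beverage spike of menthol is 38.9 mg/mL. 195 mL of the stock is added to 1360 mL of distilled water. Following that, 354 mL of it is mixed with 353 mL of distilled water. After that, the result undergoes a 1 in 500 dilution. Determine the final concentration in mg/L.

4.89 mg/L

Overall dilution factor = 7.974 × 1.997 × 500 = 7963.
38.9 mg/mL / 7963 = 4.89 × 10⁻³ mg/mL = 4.89 mg/L.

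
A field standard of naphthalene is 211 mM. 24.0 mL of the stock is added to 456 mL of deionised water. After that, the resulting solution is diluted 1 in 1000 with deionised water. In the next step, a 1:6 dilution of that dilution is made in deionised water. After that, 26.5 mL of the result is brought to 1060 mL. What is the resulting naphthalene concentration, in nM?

Overall dilution factor = 20 × 1000 × 6 × 40 = 4.80 × 10⁶.
211 mM / 4.80 × 10⁶ = 4.40 × 10⁻⁵ mM = 44.0 nM.

44.0 nM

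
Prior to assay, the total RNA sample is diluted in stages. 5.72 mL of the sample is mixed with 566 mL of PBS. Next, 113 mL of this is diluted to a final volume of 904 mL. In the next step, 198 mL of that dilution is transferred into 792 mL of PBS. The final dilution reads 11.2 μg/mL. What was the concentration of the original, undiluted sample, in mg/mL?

44.8 mg/mL

Overall dilution factor = 99.95 × 8 × 5 = 3998.
Original = 11.2 μg/mL × 3998 = 4.48 × 10⁴ μg/mL = 44.8 mg/mL.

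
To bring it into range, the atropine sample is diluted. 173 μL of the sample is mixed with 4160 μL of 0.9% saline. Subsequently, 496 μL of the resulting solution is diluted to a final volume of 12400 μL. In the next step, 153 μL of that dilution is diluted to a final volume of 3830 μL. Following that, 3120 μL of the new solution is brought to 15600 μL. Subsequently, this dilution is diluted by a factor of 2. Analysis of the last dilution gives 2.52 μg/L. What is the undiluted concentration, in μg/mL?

395 μg/mL

Overall dilution factor = 25.05 × 25 × 25.03 × 5 × 2 = 1.57 × 10⁵.
Original = 2.52 μg/L × 1.57 × 10⁵ = 3.95 × 10⁵ μg/L = 395 μg/mL.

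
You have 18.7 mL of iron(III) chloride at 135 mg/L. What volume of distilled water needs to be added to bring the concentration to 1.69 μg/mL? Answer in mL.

1480 mL

1.69 μg/mL = 1.69 mg/L.
V₂ = C₁V₁/C₂ = 135 × 18.7 / 1.69 = 1494 mL.
Diluent to add = V₂ − V₁ = 1494 − 18.7 = 1480 mL.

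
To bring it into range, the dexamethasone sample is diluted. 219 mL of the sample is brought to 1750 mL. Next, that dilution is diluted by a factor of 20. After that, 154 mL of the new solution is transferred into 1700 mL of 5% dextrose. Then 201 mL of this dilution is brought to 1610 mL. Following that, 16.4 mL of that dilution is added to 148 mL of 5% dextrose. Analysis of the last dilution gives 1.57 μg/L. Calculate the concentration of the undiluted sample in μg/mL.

243 μg/mL

Overall dilution factor = 7.991 × 20 × 12.04 × 8.010 × 10.02 = 1.54 × 10⁵.
Original = 1.57 μg/L × 1.54 × 10⁵ = 2.43 × 10⁵ μg/L = 243 μg/mL.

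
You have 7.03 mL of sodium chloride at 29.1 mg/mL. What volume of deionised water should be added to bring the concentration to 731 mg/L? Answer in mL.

273 mL

731 mg/L = 0.731 mg/mL.
V₂ = C₁V₁/C₂ = 29.1 × 7.03 / 0.731 = 280 mL.
Diluent to add = V₂ − V₁ = 280 − 7.03 = 273 mL.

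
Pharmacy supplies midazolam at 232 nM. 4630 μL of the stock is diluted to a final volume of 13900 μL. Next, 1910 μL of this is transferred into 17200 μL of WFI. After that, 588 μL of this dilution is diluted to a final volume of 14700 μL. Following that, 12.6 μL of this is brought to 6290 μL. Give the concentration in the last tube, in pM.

Overall dilution factor = 3.002 × 10.01 × 25 × 499.2 = 3.75 × 10⁵.
232 nM / 3.75 × 10⁵ = 6.19 × 10⁻⁴ nM = 0.619 pM.

0.619 pM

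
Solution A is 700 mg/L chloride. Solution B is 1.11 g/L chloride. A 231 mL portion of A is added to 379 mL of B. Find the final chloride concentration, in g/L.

C_B = 1.11 g/L = 1110 mg/L.
C_mix = (C_A·V_A + C_B·V_B)/(V_A + V_B) = (700×231 + 1110×379) / 610.0 = 955 mg/L = 0.955 g/L.

0.955 g/L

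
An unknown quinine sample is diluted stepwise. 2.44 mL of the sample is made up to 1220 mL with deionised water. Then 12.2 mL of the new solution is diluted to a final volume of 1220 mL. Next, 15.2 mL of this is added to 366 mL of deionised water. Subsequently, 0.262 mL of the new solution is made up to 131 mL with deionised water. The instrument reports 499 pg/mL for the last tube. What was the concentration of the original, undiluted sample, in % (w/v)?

Overall dilution factor = 500 × 100 × 25.08 × 500 = 6.27 × 10⁸.
Original = 499 pg/mL × 6.27 × 10⁸ = 3.13 × 10¹¹ pg/mL = 31.3 % (w/v).

31.3 % (w/v)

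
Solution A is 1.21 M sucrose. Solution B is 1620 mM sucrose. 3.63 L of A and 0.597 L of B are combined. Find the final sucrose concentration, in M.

C_B = 1620 mM = 1.62 M.
C_mix = (C_A·V_A + C_B·V_B)/(V_A + V_B) = (1.21×3.63 + 1.62×0.597) / 4.227 = 1.27 M.

1.27 M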